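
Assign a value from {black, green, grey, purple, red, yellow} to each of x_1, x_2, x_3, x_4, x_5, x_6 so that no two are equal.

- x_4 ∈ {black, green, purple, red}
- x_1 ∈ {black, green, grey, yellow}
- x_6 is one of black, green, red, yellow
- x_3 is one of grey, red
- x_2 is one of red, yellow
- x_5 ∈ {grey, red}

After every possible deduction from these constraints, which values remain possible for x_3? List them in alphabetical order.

The 6 variables together cover exactly {black, green, grey, purple, red, yellow} — 6 values for 6 variables — and purple appears only in x_4's list, so x_4 = purple.
x_3 and x_5 between them cover only {grey, red} — a naked pair. Remove those values from x_1, x_2, x_6.
That leaves x_2 = yellow. Strike yellow from x_1, x_6.
No further eliminations apply; x_3 can still be any of grey, red.

grey, red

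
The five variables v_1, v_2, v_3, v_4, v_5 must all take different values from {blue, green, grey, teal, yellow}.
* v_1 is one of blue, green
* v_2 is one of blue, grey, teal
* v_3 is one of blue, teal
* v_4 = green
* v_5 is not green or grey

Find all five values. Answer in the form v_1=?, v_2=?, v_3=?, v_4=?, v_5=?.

v_1=blue, v_2=grey, v_3=teal, v_4=green, v_5=yellow

v_4 has just one choice, so v_4 = green. Remove green from v_1.
v_1 has just one choice, so v_1 = blue. Remove blue from v_2, v_3, v_5.
That leaves v_3 = teal. Remove teal from v_2, v_5.
v_5's domain is down to {yellow}, so v_5 = yellow.
v_2 must be grey (only option left).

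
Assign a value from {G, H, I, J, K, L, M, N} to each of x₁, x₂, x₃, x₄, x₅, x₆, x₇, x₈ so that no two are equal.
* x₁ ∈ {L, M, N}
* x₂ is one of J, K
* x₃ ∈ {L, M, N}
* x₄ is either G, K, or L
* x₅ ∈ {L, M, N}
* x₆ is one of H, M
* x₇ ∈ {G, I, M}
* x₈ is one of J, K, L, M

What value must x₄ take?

G

The 8 variables draw from only 8 values {G, H, I, J, K, L, M, N}, so each is used; only x₆ can be H, hence x₆ = H.
The 7 still-open variables draw from only 7 values {G, I, J, K, L, M, N}, so each is used; only x₇ can be I, hence x₇ = I.
The 6 still-open variables together cover exactly {G, J, K, L, M, N} — 6 values for 6 variables — and G appears only in x₄'s list, so x₄ = G.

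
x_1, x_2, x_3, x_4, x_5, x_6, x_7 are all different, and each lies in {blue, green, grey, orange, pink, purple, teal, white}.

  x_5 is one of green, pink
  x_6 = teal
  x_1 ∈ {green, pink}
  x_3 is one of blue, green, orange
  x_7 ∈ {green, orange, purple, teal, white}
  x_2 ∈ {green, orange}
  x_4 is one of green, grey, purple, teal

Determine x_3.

blue

x_6 must be teal (only option left). Remove teal from x_4, x_7.
x_1 and x_5 share exactly the 2 values {green, pink}; by pigeonhole those values go to them, so strike green, pink from x_2, x_3, x_4, x_7.
x_2 must be orange (only option left). So x_3, x_7 can't be orange.
So x_3 = blue.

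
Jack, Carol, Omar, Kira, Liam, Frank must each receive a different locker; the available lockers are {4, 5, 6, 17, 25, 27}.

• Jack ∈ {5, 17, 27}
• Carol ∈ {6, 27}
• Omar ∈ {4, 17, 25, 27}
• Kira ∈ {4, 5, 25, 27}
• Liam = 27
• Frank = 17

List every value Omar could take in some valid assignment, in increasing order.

Liam's domain is down to {27}, so Liam = 27. Strike 27 from Jack, Carol, Omar, Kira.
Frank must be 17 (only option left). Remove 17 from Jack, Omar.
That leaves Jack = 5. Remove 5 from Kira.
Carol has just one choice, so Carol = 6.
No further eliminations apply; Omar can still be any of 4, 25.

4, 25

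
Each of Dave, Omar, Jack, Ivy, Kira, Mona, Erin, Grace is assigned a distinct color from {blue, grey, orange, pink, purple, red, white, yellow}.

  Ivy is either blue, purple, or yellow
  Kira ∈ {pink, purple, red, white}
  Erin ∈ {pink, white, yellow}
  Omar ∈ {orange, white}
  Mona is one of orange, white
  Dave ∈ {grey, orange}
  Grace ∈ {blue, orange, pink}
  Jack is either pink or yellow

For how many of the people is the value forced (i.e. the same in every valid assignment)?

4

Among the 8 variables, grey fits only Dave (and all 8 values in {blue, grey, orange, pink, purple, red, white, yellow} must be used), so Dave = grey.
The 7 still-open variables together cover exactly {blue, orange, pink, purple, red, white, yellow} — 7 values for 7 variables — and red appears only in Kira's list, so Kira = red.
The 6 still-open variables draw from only 6 values {blue, orange, pink, purple, white, yellow}, so each is used; only Ivy can be purple, hence Ivy = purple.
The 5 still-open variables together cover exactly {blue, orange, pink, white, yellow} — 5 values for 5 variables — and blue appears only in Grace's list, so Grace = blue.
Omar and Mona share exactly the 2 values {orange, white}; by pigeonhole those values go to them, so strike orange, white from Erin.
Determined: Dave=grey, Ivy=purple, Kira=red, Grace=blue. The other people each still have more than one consistent value. That makes 4.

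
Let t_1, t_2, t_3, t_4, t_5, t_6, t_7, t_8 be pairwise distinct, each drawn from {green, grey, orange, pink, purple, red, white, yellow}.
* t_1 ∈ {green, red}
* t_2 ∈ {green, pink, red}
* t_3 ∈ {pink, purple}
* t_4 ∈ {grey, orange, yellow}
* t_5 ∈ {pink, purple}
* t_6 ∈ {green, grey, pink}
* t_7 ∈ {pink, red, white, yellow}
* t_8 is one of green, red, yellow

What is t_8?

The 8 variables draw from only 8 values {green, grey, orange, pink, purple, red, white, yellow}, so each is used; only t_4 can be orange, hence t_4 = orange.
The 7 still-open variables together cover exactly {green, grey, pink, purple, red, white, yellow} — 7 values for 7 variables — and grey appears only in t_6's list, so t_6 = grey.
The 6 still-open variables draw from only 6 values {green, pink, purple, red, white, yellow}, so each is used; only t_7 can be white, hence t_7 = white.
The 5 still-open variables together cover exactly {green, pink, purple, red, yellow} — 5 values for 5 variables — and yellow appears only in t_8's list, so t_8 = yellow.

yellow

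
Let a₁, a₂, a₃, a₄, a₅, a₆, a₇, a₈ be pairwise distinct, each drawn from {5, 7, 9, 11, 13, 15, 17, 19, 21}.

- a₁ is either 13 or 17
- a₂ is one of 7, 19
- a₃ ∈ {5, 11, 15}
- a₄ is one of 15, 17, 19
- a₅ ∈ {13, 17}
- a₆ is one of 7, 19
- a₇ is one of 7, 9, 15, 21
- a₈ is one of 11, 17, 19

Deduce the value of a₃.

The 2 variables a₁ and a₅ are confined to {13, 17}, which locks those values in; drop them from a₄, a₈.
a₂ and a₆ between them cover only {7, 19} — a naked pair. Remove those values from a₄, a₇, a₈.
a₄'s domain is down to {15}, so a₄ = 15. Remove 15 from a₃, a₇.
a₈ must be 11 (only option left). Remove 11 from a₃.
So a₃ = 5.

5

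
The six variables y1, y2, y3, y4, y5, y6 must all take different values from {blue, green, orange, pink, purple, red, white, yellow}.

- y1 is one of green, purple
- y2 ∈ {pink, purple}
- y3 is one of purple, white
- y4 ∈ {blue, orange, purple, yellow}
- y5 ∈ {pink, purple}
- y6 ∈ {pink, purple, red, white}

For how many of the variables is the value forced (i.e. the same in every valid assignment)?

y2 and y5 share exactly the 2 values {pink, purple}; by pigeonhole those values go to them, so strike pink, purple from y1, y3, y4, y6.
y1's domain is down to {green}, so y1 = green.
y3 has just one choice, so y3 = white. Remove white from y6.
That leaves y6 = red.
Determined: y1=green, y3=white, y6=red. The other variables each still have more than one consistent value. That makes 3.

3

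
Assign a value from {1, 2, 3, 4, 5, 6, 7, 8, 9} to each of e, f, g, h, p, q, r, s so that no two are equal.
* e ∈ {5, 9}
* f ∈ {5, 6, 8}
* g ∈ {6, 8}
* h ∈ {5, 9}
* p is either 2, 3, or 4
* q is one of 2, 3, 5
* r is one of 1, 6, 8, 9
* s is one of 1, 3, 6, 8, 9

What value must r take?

1

The 8 variables draw from only 8 values {1, 2, 3, 4, 5, 6, 8, 9}, so each is used; only p can be 4, hence p = 4.
Among the 7 still-open variables, 2 fits only q (and all 7 values in {1, 2, 3, 5, 6, 8, 9} must be used), so q = 2.
The 6 still-open variables draw from only 6 values {1, 3, 5, 6, 8, 9}, so each is used; only s can be 3, hence s = 3.
The 5 still-open variables together cover exactly {1, 5, 6, 8, 9} — 5 values for 5 variables — and 1 appears only in r's list, so r = 1.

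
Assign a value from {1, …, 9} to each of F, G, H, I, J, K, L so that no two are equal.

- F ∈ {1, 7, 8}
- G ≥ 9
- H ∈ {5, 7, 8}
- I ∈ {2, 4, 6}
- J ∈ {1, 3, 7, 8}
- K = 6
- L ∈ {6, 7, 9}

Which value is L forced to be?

7

G has just one choice, so G = 9. So L can't be 9.
K's domain is down to {6}, so K = 6. Remove 6 from I, L.
So L = 7.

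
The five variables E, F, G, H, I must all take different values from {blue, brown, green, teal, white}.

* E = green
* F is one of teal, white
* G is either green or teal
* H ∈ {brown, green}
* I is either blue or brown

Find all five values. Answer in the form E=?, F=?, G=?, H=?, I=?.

E=green, F=white, G=teal, H=brown, I=blue

E's domain is down to {green}, so E = green. Remove green from G, H.
G has just one choice, so G = teal. Remove teal from F.
That leaves H = brown. Strike brown from I.
I's domain is down to {blue}, so I = blue.
That leaves F = white.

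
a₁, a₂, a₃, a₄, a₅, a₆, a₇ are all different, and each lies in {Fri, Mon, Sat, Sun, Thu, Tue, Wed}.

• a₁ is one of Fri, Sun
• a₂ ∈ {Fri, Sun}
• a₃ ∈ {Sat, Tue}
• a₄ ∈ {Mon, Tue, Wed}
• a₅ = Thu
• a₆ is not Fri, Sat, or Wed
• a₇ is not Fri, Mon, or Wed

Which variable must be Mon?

a₆

a₅ has just one choice, so a₅ = Thu. So a₆, a₇ can't be Thu.
Among the 6 still-open variables, Wed fits only a₄ (and all 6 values in {Fri, Mon, Sat, Sun, Tue, Wed} must be used), so a₄ = Wed.
The 5 still-open variables draw from only 5 values {Fri, Mon, Sat, Sun, Tue}, so each is used; only a₆ can be Mon, hence a₆ = Mon.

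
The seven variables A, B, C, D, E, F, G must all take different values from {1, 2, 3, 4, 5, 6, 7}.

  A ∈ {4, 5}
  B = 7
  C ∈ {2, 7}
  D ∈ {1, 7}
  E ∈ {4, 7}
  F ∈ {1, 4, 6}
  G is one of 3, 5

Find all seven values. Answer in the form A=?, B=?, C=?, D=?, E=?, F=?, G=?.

A=5, B=7, C=2, D=1, E=4, F=6, G=3

B must be 7 (only option left). Strike 7 from C, D, E.
C's domain is down to {2}, so C = 2.
That leaves D = 1. So F can't be 1.
E's domain is down to {4}, so E = 4. Eliminate 4 elsewhere: A, F.
F must be 6 (only option left).
That leaves A = 5. Strike 5 from G.
G must be 3 (only option left).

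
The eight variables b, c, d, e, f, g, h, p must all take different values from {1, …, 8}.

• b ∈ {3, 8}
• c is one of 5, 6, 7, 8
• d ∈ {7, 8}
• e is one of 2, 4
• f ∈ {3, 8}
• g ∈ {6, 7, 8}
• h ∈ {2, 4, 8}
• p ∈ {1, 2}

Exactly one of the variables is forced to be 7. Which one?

d

Among the 8 variables, 1 fits only p (and all 8 values in {1, 2, 3, 4, 5, 6, 7, 8} must be used), so p = 1.
The 7 still-open variables draw from only 7 values {2, 3, 4, 5, 6, 7, 8}, so each is used; only c can be 5, hence c = 5.
The 6 still-open variables together cover exactly {2, 3, 4, 6, 7, 8} — 6 values for 6 variables — and 6 appears only in g's list, so g = 6.
Among the 5 still-open variables, 7 fits only d (and all 5 values in {2, 3, 4, 7, 8} must be used), so d = 7.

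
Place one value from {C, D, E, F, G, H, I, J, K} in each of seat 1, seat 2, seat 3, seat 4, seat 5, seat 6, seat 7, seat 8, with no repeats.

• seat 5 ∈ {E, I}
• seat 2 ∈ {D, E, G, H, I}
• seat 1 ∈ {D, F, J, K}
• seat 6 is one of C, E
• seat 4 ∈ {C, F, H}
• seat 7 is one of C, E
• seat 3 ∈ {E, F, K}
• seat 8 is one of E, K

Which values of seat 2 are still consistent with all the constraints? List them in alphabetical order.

D, G

seat 6 and seat 7 share exactly the 2 values {C, E}; by pigeonhole those values go to them, so strike C, E from seat 2, seat 3, seat 4, seat 5, seat 8.
seat 5 must be I (only option left). Strike I from seat 2.
seat 8 has just one choice, so seat 8 = K. Eliminate K elsewhere: seat 1, seat 3.
That leaves seat 3 = F. Remove F from seat 1, seat 4.
seat 4 has just one choice, so seat 4 = H. Strike H from seat 2.
No further eliminations apply; seat 2 can still be any of D, G.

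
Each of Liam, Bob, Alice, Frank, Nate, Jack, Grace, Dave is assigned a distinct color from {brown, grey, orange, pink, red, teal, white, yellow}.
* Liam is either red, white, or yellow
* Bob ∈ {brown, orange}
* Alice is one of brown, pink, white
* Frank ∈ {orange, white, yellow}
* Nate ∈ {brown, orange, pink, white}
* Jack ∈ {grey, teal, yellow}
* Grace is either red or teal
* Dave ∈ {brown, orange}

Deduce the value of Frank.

Among the 8 variables, grey fits only Jack (and all 8 values in {brown, grey, orange, pink, red, teal, white, yellow} must be used), so Jack = grey.
The 7 still-open variables together cover exactly {brown, orange, pink, red, teal, white, yellow} — 7 values for 7 variables — and teal appears only in Grace's list, so Grace = teal.
The 6 still-open variables together cover exactly {brown, orange, pink, red, white, yellow} — 6 values for 6 variables — and red appears only in Liam's list, so Liam = red.
The 5 still-open variables draw from only 5 values {brown, orange, pink, white, yellow}, so each is used; only Frank can be yellow, hence Frank = yellow.

yellow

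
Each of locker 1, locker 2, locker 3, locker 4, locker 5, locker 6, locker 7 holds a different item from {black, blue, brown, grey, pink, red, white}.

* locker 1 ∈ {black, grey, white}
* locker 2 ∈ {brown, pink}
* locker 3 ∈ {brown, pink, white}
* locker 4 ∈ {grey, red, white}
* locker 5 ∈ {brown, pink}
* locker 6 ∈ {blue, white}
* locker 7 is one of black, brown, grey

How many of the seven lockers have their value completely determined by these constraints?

The 7 variables together cover exactly {black, blue, brown, grey, pink, red, white} — 7 values for 7 variables — and blue appears only in locker 6's list, so locker 6 = blue.
The 6 still-open variables together cover exactly {black, brown, grey, pink, red, white} — 6 values for 6 variables — and red appears only in locker 4's list, so locker 4 = red.
The 2 variables locker 2 and locker 5 are confined to {brown, pink}, which locks those values in; drop them from locker 3, locker 7.
locker 3 has just one choice, so locker 3 = white. Strike white from locker 1.
Determined: locker 3=white, locker 4=red, locker 6=blue. The other lockers each still have more than one consistent value. That makes 3.

3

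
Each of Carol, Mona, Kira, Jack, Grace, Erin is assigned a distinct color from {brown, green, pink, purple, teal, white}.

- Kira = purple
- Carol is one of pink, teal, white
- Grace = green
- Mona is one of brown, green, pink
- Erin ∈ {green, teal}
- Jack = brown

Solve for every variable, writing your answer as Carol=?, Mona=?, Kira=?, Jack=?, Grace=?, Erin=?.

Kira must be purple (only option left).
Jack must be brown (only option left). Strike brown from Mona.
Grace has just one choice, so Grace = green. So Mona, Erin can't be green.
That leaves Erin = teal. Remove teal from Carol.
Mona has just one choice, so Mona = pink. Strike pink from Carol.
Carol must be white (only option left).

Carol=white, Mona=pink, Kira=purple, Jack=brown, Grace=green, Erin=teal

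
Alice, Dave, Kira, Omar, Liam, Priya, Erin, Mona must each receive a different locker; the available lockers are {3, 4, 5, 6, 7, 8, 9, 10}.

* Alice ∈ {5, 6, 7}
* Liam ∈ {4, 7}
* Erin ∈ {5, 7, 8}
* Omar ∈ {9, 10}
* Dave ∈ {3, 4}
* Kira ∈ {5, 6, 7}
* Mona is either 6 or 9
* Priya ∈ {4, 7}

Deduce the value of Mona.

The 8 variables draw from only 8 values {3, 4, 5, 6, 7, 8, 9, 10}, so each is used; only Dave can be 3, hence Dave = 3.
Among the 7 still-open variables, 8 fits only Erin (and all 7 values in {4, 5, 6, 7, 8, 9, 10} must be used), so Erin = 8.
The 6 still-open variables draw from only 6 values {4, 5, 6, 7, 9, 10}, so each is used; only Omar can be 10, hence Omar = 10.
The 5 still-open variables draw from only 5 values {4, 5, 6, 7, 9}, so each is used; only Mona can be 9, hence Mona = 9.

9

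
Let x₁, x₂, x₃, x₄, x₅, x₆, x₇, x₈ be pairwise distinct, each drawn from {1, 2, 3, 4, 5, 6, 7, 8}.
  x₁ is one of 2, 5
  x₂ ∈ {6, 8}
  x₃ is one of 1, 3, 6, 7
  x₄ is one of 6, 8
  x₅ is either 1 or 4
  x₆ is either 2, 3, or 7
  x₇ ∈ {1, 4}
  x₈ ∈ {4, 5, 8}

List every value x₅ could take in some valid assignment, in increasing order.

1, 4

x₂ and x₄ share exactly the 2 values {6, 8}; by pigeonhole those values go to them, so strike 6, 8 from x₃, x₈.
The 2 variables x₅ and x₇ are confined to {1, 4}, which locks those values in; drop them from x₃, x₈.
x₈'s domain is down to {5}, so x₈ = 5. Strike 5 from x₁.
x₁'s domain is down to {2}, so x₁ = 2. Strike 2 from x₆.
No further eliminations apply; x₅ can still be any of 1, 4.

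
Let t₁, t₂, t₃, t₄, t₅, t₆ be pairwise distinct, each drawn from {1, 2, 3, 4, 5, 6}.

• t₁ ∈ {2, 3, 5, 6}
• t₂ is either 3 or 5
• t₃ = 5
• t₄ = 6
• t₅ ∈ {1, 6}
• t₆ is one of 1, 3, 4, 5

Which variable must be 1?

t₃'s domain is down to {5}, so t₃ = 5. So t₁, t₂, t₆ can't be 5.
t₄'s domain is down to {6}, so t₄ = 6. So t₁, t₅ can't be 6.
So 1 goes to t₅.

t₅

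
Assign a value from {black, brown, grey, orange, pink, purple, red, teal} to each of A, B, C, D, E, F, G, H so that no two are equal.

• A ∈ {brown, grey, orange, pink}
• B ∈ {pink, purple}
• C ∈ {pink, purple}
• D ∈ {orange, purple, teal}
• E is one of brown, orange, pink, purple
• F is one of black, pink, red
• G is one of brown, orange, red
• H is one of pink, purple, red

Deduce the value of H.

The 8 variables draw from only 8 values {black, brown, grey, orange, pink, purple, red, teal}, so each is used; only F can be black, hence F = black.
Among the 7 still-open variables, grey fits only A (and all 7 values in {brown, grey, orange, pink, purple, red, teal} must be used), so A = grey.
The 6 still-open variables together cover exactly {brown, orange, pink, purple, red, teal} — 6 values for 6 variables — and teal appears only in D's list, so D = teal.
B and C share exactly the 2 values {pink, purple}; by pigeonhole those values go to them, so strike pink, purple from E, H.
So H = red.

red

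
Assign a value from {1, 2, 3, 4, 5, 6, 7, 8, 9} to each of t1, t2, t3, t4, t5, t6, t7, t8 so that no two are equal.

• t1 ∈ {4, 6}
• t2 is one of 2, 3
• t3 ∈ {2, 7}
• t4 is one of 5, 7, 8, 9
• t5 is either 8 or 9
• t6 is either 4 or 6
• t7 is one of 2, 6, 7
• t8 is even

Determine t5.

The 8 variables together cover exactly {2, 3, 4, 5, 6, 7, 8, 9} — 8 values for 8 variables — and 3 appears only in t2's list, so t2 = 3.
The 7 still-open variables together cover exactly {2, 4, 5, 6, 7, 8, 9} — 7 values for 7 variables — and 5 appears only in t4's list, so t4 = 5.
Among the 6 still-open variables, 9 fits only t5 (and all 6 values in {2, 4, 6, 7, 8, 9} must be used), so t5 = 9.

9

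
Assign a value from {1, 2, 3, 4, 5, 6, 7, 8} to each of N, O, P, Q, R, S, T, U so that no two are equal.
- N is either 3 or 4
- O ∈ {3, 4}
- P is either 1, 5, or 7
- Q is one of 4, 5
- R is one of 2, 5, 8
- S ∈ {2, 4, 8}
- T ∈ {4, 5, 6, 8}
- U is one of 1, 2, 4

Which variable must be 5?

Among the 8 variables, 6 fits only T (and all 8 values in {1, 2, 3, 4, 5, 6, 7, 8} must be used), so T = 6.
Among the 7 still-open variables, 7 fits only P (and all 7 values in {1, 2, 3, 4, 5, 7, 8} must be used), so P = 7.
The 6 still-open variables draw from only 6 values {1, 2, 3, 4, 5, 8}, so each is used; only U can be 1, hence U = 1.
N and O share exactly the 2 values {3, 4}; by pigeonhole those values go to them, so strike 3, 4 from Q, S.
So 5 goes to Q.

Q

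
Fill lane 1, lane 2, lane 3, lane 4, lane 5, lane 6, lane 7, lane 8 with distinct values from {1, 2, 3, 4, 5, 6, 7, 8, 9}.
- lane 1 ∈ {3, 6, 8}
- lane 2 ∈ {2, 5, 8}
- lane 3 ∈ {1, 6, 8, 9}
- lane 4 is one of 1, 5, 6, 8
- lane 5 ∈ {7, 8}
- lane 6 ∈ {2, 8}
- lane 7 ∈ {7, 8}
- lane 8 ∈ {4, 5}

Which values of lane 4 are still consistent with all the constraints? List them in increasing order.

The 2 variables lane 5 and lane 7 are confined to {7, 8}, which locks those values in; drop them from lane 1, lane 2, lane 3, lane 4, lane 6.
lane 6 must be 2 (only option left). Strike 2 from lane 2.
That leaves lane 2 = 5. So lane 4, lane 8 can't be 5.
lane 8 has just one choice, so lane 8 = 4.
No further eliminations apply; lane 4 can still be any of 1, 6.

1, 6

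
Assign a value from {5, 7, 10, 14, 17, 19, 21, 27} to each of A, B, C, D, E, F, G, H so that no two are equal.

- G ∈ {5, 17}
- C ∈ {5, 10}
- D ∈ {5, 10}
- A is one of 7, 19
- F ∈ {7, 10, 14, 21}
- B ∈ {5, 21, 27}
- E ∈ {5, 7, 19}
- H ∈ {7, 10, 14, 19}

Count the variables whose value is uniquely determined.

4

The 8 variables together cover exactly {5, 7, 10, 14, 17, 19, 21, 27} — 8 values for 8 variables — and 17 appears only in G's list, so G = 17.
Among the 7 still-open variables, 27 fits only B (and all 7 values in {5, 7, 10, 14, 19, 21, 27} must be used), so B = 27.
The 6 still-open variables draw from only 6 values {5, 7, 10, 14, 19, 21}, so each is used; only F can be 21, hence F = 21.
The 5 still-open variables draw from only 5 values {5, 7, 10, 14, 19}, so each is used; only H can be 14, hence H = 14.
The 2 variables C and D are confined to {5, 10}, which locks those values in; drop them from E.
Determined: B=27, F=21, G=17, H=14. The other variables each still have more than one consistent value. That makes 4.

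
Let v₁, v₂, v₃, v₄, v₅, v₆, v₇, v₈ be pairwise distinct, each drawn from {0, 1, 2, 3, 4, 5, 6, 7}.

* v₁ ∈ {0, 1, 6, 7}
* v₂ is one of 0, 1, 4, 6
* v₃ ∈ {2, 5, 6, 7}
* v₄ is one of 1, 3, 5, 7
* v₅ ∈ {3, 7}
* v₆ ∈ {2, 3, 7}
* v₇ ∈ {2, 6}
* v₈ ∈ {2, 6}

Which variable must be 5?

The 8 variables together cover exactly {0, 1, 2, 3, 4, 5, 6, 7} — 8 values for 8 variables — and 4 appears only in v₂'s list, so v₂ = 4.
The 7 still-open variables draw from only 7 values {0, 1, 2, 3, 5, 6, 7}, so each is used; only v₁ can be 0, hence v₁ = 0.
The 6 still-open variables draw from only 6 values {1, 2, 3, 5, 6, 7}, so each is used; only v₄ can be 1, hence v₄ = 1.
The 5 still-open variables draw from only 5 values {2, 3, 5, 6, 7}, so each is used; only v₃ can be 5, hence v₃ = 5.

v₃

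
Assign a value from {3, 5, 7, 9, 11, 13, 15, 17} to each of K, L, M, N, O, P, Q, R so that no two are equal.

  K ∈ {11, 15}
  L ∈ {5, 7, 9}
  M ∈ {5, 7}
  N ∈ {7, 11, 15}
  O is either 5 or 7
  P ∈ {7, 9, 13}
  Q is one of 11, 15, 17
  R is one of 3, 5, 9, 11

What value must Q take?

17

The 8 variables together cover exactly {3, 5, 7, 9, 11, 13, 15, 17} — 8 values for 8 variables — and 3 appears only in R's list, so R = 3.
Among the 7 still-open variables, 13 fits only P (and all 7 values in {5, 7, 9, 11, 13, 15, 17} must be used), so P = 13.
The 6 still-open variables together cover exactly {5, 7, 9, 11, 15, 17} — 6 values for 6 variables — and 9 appears only in L's list, so L = 9.
The 5 still-open variables together cover exactly {5, 7, 11, 15, 17} — 5 values for 5 variables — and 17 appears only in Q's list, so Q = 17.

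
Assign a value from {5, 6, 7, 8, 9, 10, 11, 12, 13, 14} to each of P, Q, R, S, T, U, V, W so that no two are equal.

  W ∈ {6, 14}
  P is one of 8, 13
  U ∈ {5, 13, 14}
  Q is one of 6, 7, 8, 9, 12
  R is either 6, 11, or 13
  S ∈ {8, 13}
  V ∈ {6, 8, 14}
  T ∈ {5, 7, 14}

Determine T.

P and S share exactly the 2 values {8, 13}; by pigeonhole those values go to them, so strike 8, 13 from Q, R, U, V.
V and W between them cover only {6, 14} — a naked pair. Remove those values from Q, R, T, U.
R has just one choice, so R = 11.
U has just one choice, so U = 5. Strike 5 from T.
So T = 7.

7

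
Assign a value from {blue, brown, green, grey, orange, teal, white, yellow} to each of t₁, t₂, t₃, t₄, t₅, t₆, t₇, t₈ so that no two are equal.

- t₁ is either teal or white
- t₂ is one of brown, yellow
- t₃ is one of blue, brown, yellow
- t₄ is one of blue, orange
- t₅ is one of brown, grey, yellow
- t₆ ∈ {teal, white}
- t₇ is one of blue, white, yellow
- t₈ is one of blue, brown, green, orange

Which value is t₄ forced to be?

orange

The 8 variables draw from only 8 values {blue, brown, green, grey, orange, teal, white, yellow}, so each is used; only t₈ can be green, hence t₈ = green.
Among the 7 still-open variables, grey fits only t₅ (and all 7 values in {blue, brown, grey, orange, teal, white, yellow} must be used), so t₅ = grey.
The 6 still-open variables draw from only 6 values {blue, brown, orange, teal, white, yellow}, so each is used; only t₄ can be orange, hence t₄ = orange.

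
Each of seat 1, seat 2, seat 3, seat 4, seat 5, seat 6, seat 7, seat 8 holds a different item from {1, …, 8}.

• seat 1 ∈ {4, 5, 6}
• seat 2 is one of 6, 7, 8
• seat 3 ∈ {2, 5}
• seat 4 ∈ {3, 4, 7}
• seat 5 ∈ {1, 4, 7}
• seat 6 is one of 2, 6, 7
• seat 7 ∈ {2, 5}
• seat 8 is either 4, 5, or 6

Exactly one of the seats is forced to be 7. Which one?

The 8 variables together cover exactly {1, 2, 3, 4, 5, 6, 7, 8} — 8 values for 8 variables — and 1 appears only in seat 5's list, so seat 5 = 1.
Among the 7 still-open variables, 3 fits only seat 4 (and all 7 values in {2, 3, 4, 5, 6, 7, 8} must be used), so seat 4 = 3.
Among the 6 still-open variables, 8 fits only seat 2 (and all 6 values in {2, 4, 5, 6, 7, 8} must be used), so seat 2 = 8.
The 5 still-open variables draw from only 5 values {2, 4, 5, 6, 7}, so each is used; only seat 6 can be 7, hence seat 6 = 7.

seat 6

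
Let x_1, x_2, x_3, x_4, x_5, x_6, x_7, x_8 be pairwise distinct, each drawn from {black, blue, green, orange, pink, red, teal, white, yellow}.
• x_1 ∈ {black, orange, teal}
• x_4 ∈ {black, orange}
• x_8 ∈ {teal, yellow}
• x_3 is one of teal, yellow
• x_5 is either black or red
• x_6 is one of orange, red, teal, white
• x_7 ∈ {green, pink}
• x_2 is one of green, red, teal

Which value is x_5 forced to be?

red

Among the 8 variables, pink fits only x_7 (and all 8 values in {black, green, orange, pink, red, teal, white, yellow} must be used), so x_7 = pink.
Among the 7 still-open variables, green fits only x_2 (and all 7 values in {black, green, orange, red, teal, white, yellow} must be used), so x_2 = green.
The 6 still-open variables draw from only 6 values {black, orange, red, teal, white, yellow}, so each is used; only x_6 can be white, hence x_6 = white.
Among the 5 still-open variables, red fits only x_5 (and all 5 values in {black, orange, red, teal, yellow} must be used), so x_5 = red.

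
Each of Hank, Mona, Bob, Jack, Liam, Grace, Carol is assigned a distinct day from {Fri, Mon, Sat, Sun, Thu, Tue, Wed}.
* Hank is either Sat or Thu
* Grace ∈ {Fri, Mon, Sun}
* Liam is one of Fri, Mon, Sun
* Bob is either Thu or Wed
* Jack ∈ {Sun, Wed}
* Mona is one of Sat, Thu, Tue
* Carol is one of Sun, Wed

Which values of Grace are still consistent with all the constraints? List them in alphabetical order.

The 7 variables draw from only 7 values {Fri, Mon, Sat, Sun, Thu, Tue, Wed}, so each is used; only Mona can be Tue, hence Mona = Tue.
The 6 still-open variables draw from only 6 values {Fri, Mon, Sat, Sun, Thu, Wed}, so each is used; only Hank can be Sat, hence Hank = Sat.
The 5 still-open variables together cover exactly {Fri, Mon, Sun, Thu, Wed} — 5 values for 5 variables — and Thu appears only in Bob's list, so Bob = Thu.
Jack and Carol between them cover only {Sun, Wed} — a naked pair. Remove those values from Liam, Grace.
No further eliminations apply; Grace can still be any of Fri, Mon.

Fri, Mon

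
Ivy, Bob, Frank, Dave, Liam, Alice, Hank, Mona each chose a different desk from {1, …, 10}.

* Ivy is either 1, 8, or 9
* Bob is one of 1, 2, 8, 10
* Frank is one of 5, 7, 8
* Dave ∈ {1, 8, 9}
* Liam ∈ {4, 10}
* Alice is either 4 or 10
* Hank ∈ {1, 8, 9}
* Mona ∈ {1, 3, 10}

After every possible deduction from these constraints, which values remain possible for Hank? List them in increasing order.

The 2 variables Liam and Alice are confined to {4, 10}, which locks those values in; drop them from Bob, Mona.
Ivy, Dave, Hank between them cover only {1, 8, 9} — a naked triple. Remove those values from Bob, Frank, Mona.
Bob has just one choice, so Bob = 2.
Mona's domain is down to {3}, so Mona = 3.
No further eliminations apply; Hank can still be any of 1, 8, 9.

1, 8, 9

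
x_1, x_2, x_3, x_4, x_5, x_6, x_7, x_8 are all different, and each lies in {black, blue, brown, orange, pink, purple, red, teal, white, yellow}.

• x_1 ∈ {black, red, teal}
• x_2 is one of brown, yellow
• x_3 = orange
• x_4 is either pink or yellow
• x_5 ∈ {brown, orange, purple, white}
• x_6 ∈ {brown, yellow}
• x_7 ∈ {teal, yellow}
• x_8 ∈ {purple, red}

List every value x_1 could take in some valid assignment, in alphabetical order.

black, red

x_3 has just one choice, so x_3 = orange. Remove orange from x_5.
x_2 and x_6 share exactly the 2 values {brown, yellow}; by pigeonhole those values go to them, so strike brown, yellow from x_4, x_5, x_7.
x_4's domain is down to {pink}, so x_4 = pink.
x_7 has just one choice, so x_7 = teal. Remove teal from x_1.
No further eliminations apply; x_1 can still be any of black, red.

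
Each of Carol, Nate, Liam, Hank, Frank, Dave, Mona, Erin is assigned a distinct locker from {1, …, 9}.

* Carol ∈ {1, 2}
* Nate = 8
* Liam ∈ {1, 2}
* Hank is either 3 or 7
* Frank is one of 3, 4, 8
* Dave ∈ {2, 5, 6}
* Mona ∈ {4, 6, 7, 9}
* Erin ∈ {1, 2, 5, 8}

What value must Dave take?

Nate has just one choice, so Nate = 8. Eliminate 8 elsewhere: Frank, Erin.
Carol and Liam share exactly the 2 values {1, 2}; by pigeonhole those values go to them, so strike 1, 2 from Dave, Erin.
Erin's domain is down to {5}, so Erin = 5. Strike 5 from Dave.
So Dave = 6.

6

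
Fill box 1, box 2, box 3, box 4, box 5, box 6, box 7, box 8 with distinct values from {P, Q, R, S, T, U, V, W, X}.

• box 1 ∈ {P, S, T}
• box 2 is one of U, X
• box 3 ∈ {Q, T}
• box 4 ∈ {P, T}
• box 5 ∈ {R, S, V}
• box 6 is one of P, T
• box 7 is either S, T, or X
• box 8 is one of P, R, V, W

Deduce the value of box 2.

U

box 4 and box 6 between them cover only {P, T} — a naked pair. Remove those values from box 1, box 3, box 7, box 8.
box 1's domain is down to {S}, so box 1 = S. Remove S from box 5, box 7.
box 3 must be Q (only option left).
That leaves box 7 = X. Remove X from box 2.
So box 2 = U.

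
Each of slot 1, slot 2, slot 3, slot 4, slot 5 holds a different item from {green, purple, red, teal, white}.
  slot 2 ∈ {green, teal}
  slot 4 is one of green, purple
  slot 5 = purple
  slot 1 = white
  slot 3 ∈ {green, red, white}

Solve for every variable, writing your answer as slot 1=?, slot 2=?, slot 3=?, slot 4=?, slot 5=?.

slot 1=white, slot 2=teal, slot 3=red, slot 4=green, slot 5=purple

slot 1 must be white (only option left). So slot 3 can't be white.
slot 5 must be purple (only option left). Eliminate purple elsewhere: slot 4.
slot 4 must be green (only option left). Remove green from slot 2, slot 3.
slot 2 must be teal (only option left).
slot 3 must be red (only option left).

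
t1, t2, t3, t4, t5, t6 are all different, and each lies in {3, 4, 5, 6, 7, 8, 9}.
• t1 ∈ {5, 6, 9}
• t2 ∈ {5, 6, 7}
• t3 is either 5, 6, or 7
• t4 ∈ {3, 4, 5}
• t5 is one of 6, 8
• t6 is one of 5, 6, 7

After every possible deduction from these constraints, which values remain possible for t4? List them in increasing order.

t2, t3, t6 share exactly the 3 values {5, 6, 7}; by pigeonhole those values go to them, so strike 5, 6, 7 from t1, t4, t5.
t1 has just one choice, so t1 = 9.
t5 has just one choice, so t5 = 8.
No further eliminations apply; t4 can still be any of 3, 4.

3, 4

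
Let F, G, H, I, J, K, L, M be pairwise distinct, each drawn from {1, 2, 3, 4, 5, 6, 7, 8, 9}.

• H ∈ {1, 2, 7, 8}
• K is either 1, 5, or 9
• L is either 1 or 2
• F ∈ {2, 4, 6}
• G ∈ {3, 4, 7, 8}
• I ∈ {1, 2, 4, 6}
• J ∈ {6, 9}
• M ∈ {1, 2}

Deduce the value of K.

The 2 variables L and M are confined to {1, 2}, which locks those values in; drop them from F, H, I, K.
The 2 variables F and I are confined to {4, 6}, which locks those values in; drop them from G, J.
That leaves J = 9. Remove 9 from K.
So K = 5.

5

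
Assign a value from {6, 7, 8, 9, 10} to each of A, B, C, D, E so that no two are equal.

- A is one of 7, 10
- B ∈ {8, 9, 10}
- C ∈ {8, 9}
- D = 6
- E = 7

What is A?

10

D must be 6 (only option left).
E must be 7 (only option left). Eliminate 7 elsewhere: A.
So A = 10.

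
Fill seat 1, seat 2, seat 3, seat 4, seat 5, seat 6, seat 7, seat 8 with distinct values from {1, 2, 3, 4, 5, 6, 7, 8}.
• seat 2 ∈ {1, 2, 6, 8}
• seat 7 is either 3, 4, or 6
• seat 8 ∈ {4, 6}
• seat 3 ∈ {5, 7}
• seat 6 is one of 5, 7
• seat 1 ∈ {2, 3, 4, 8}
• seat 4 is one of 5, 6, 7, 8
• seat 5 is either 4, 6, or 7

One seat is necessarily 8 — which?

The 8 variables together cover exactly {1, 2, 3, 4, 5, 6, 7, 8} — 8 values for 8 variables — and 1 appears only in seat 2's list, so seat 2 = 1.
The 7 still-open variables draw from only 7 values {2, 3, 4, 5, 6, 7, 8}, so each is used; only seat 1 can be 2, hence seat 1 = 2.
The 6 still-open variables together cover exactly {3, 4, 5, 6, 7, 8} — 6 values for 6 variables — and 3 appears only in seat 7's list, so seat 7 = 3.
The 5 still-open variables draw from only 5 values {4, 5, 6, 7, 8}, so each is used; only seat 4 can be 8, hence seat 4 = 8.

seat 4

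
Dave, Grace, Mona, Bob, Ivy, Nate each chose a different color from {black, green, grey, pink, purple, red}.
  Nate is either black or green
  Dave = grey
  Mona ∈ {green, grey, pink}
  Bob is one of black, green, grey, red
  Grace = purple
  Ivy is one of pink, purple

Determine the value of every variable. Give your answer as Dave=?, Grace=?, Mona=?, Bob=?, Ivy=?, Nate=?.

Dave=grey, Grace=purple, Mona=green, Bob=red, Ivy=pink, Nate=black

Dave has just one choice, so Dave = grey. Remove grey from Mona, Bob.
That leaves Grace = purple. Strike purple from Ivy.
That leaves Ivy = pink. Strike pink from Mona.
Mona's domain is down to {green}, so Mona = green. Eliminate green elsewhere: Bob, Nate.
That leaves Nate = black. Remove black from Bob.
Bob's domain is down to {red}, so Bob = red.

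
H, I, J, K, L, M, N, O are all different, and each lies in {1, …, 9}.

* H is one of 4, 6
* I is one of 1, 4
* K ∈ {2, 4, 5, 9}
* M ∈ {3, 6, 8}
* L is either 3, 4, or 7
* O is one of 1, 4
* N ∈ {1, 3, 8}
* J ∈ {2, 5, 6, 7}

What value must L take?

7

I and O between them cover only {1, 4} — a naked pair. Remove those values from H, K, L, N.
H has just one choice, so H = 6. Eliminate 6 elsewhere: J, M.
M and N between them cover only {3, 8} — a naked pair. Remove those values from L.
So L = 7.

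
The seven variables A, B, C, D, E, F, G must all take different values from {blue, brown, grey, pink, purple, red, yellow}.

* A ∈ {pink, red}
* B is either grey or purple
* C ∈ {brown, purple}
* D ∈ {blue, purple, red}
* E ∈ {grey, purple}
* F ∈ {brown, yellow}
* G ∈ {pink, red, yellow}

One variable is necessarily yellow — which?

F

The 7 variables together cover exactly {blue, brown, grey, pink, purple, red, yellow} — 7 values for 7 variables — and blue appears only in D's list, so D = blue.
B and E share exactly the 2 values {grey, purple}; by pigeonhole those values go to them, so strike grey, purple from C.
C has just one choice, so C = brown. Remove brown from F.
So yellow goes to F.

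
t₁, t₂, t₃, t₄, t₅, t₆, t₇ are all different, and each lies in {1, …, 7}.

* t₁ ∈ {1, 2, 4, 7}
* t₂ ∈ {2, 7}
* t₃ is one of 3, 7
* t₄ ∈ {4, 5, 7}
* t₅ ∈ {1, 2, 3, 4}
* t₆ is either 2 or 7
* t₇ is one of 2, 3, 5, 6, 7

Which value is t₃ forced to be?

3

Among the 7 variables, 6 fits only t₇ (and all 7 values in {1, 2, 3, 4, 5, 6, 7} must be used), so t₇ = 6.
The 6 still-open variables together cover exactly {1, 2, 3, 4, 5, 7} — 6 values for 6 variables — and 5 appears only in t₄'s list, so t₄ = 5.
The 2 variables t₂ and t₆ are confined to {2, 7}, which locks those values in; drop them from t₁, t₃, t₅.
So t₃ = 3.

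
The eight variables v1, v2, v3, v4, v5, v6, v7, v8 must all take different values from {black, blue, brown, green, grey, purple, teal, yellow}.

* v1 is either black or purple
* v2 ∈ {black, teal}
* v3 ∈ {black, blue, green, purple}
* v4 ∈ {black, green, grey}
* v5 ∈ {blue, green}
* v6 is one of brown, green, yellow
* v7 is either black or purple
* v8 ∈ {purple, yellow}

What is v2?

teal

The 8 variables together cover exactly {black, blue, brown, green, grey, purple, teal, yellow} — 8 values for 8 variables — and brown appears only in v6's list, so v6 = brown.
The 7 still-open variables together cover exactly {black, blue, green, grey, purple, teal, yellow} — 7 values for 7 variables — and grey appears only in v4's list, so v4 = grey.
The 6 still-open variables together cover exactly {black, blue, green, purple, teal, yellow} — 6 values for 6 variables — and teal appears only in v2's list, so v2 = teal.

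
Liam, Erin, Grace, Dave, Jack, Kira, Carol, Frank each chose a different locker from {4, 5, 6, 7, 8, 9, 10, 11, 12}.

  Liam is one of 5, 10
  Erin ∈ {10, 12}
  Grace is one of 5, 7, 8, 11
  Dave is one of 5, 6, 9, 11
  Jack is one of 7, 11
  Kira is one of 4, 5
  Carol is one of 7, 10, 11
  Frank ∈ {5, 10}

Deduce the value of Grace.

The 2 variables Liam and Frank are confined to {5, 10}, which locks those values in; drop them from Erin, Grace, Dave, Kira, Carol.
That leaves Erin = 12.
Kira must be 4 (only option left).
Jack and Carol between them cover only {7, 11} — a naked pair. Remove those values from Grace, Dave.
So Grace = 8.

8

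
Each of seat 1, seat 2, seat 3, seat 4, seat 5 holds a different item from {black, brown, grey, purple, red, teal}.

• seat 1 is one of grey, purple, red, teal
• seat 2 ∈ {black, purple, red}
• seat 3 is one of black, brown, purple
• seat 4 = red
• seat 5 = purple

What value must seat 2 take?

seat 4 must be red (only option left). Remove red from seat 1, seat 2.
seat 5 has just one choice, so seat 5 = purple. So seat 1, seat 2, seat 3 can't be purple.
So seat 2 = black.

black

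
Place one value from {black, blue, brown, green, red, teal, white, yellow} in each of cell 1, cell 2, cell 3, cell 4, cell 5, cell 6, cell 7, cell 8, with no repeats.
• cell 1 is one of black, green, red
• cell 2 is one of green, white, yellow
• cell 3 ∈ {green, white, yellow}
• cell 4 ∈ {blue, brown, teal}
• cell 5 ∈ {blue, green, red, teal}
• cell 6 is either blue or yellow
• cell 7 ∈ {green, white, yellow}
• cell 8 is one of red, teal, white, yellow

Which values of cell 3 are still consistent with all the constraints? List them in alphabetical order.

The 8 variables draw from only 8 values {black, blue, brown, green, red, teal, white, yellow}, so each is used; only cell 1 can be black, hence cell 1 = black.
The 7 still-open variables draw from only 7 values {blue, brown, green, red, teal, white, yellow}, so each is used; only cell 4 can be brown, hence cell 4 = brown.
cell 2, cell 3, cell 7 share exactly the 3 values {green, white, yellow}; by pigeonhole those values go to them, so strike green, white, yellow from cell 5, cell 6, cell 8.
cell 6 must be blue (only option left). Eliminate blue elsewhere: cell 5.
No further eliminations apply; cell 3 can still be any of green, white, yellow.

green, white, yellow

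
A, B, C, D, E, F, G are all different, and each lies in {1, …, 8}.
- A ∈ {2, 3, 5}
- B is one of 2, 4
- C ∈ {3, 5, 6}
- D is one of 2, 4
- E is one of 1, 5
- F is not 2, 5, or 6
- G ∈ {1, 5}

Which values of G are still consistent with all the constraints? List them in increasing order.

B and D share exactly the 2 values {2, 4}; by pigeonhole those values go to them, so strike 2, 4 from A, F.
E and G share exactly the 2 values {1, 5}; by pigeonhole those values go to them, so strike 1, 5 from A, C, F.
A must be 3 (only option left). Eliminate 3 elsewhere: C, F.
That leaves C = 6.
No further eliminations apply; G can still be any of 1, 5.

1, 5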